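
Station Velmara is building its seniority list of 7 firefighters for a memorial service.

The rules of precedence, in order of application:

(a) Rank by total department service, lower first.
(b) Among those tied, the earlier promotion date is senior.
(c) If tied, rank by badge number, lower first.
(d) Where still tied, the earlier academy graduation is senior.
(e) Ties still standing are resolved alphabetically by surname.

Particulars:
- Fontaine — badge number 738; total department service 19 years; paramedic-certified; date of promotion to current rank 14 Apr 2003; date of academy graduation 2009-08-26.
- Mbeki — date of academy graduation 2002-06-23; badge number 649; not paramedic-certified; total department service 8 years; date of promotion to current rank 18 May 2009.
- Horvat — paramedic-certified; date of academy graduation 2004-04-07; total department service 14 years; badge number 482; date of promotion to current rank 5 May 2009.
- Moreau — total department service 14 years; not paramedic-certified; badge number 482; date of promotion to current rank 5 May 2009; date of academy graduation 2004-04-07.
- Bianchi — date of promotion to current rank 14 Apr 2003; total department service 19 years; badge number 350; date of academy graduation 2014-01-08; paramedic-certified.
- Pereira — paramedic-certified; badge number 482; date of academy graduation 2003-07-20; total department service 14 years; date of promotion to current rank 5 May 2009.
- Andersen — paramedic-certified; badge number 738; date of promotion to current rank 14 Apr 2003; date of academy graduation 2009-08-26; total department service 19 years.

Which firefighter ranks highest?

Mbeki

By total department service (lower first): Mbeki (8 years); then Pereira, Horvat and Moreau (each 14 years); then Bianchi, Andersen and Fontaine (each 19 years).
Pereira, Horvat and Moreau all have date of promotion to current rank 5 May 2009, so the next rule applies.
Pereira, Horvat and Moreau all have badge number 482, so the next rule applies.
Among Pereira, Horvat and Moreau, by date of academy graduation (earlier first): Pereira (2003-07-20) before Horvat and Moreau (2004-04-07).
Among Horvat and Moreau, alphabetically by surname: Horvat before Moreau.
Bianchi, Andersen and Fontaine all have date of promotion to current rank 14 Apr 2003, so the next rule applies.
Among Bianchi, Andersen and Fontaine, by badge number (lower first): Bianchi (350) before Andersen and Fontaine (738).
Andersen and Fontaine both have date of academy graduation 2009-08-26, so the next rule applies.
Among Andersen and Fontaine, alphabetically by surname: Andersen before Fontaine.
Order: Mbeki, Pereira, Horvat, Moreau, Bianchi, Andersen, Fontaine.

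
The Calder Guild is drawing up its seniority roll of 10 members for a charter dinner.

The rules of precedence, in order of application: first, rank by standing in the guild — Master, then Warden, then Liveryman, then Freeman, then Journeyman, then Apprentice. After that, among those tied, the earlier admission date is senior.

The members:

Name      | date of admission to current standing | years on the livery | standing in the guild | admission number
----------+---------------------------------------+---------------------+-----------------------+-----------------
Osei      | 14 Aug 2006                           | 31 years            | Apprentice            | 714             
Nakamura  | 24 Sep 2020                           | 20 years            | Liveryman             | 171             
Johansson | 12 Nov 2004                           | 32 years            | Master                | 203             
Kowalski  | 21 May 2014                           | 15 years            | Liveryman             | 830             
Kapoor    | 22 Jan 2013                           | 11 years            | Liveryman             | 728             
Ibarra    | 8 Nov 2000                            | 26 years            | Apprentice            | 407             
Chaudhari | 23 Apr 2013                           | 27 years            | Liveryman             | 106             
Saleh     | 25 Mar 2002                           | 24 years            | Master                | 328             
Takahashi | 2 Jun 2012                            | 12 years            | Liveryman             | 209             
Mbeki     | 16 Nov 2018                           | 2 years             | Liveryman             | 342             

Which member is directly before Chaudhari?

By standing in the guild: Saleh and Johansson (Master); then Takahashi, Kapoor, Chaudhari, Kowalski, Mbeki and Nakamura (Liveryman); then Ibarra and Osei (Apprentice).
Among Saleh and Johansson, by date of admission to current standing (earlier first): Saleh (25 Mar 2002) before Johansson (12 Nov 2004).
Among Takahashi, Kapoor, Chaudhari, Kowalski, Mbeki and Nakamura, by date of admission to current standing (earlier first): Takahashi (2 Jun 2012) before Kapoor (22 Jan 2013) before Chaudhari (23 Apr 2013) before Kowalski (21 May 2014) before Mbeki (16 Nov 2018) before Nakamura (24 Sep 2020).
Among Ibarra and Osei, by date of admission to current standing (earlier first): Ibarra (8 Nov 2000) before Osei (14 Aug 2006).
Order: Saleh, Johansson, Takahashi, Kapoor, Chaudhari, Kowalski, Mbeki, Nakamura, Ibarra, Osei.

Kapoor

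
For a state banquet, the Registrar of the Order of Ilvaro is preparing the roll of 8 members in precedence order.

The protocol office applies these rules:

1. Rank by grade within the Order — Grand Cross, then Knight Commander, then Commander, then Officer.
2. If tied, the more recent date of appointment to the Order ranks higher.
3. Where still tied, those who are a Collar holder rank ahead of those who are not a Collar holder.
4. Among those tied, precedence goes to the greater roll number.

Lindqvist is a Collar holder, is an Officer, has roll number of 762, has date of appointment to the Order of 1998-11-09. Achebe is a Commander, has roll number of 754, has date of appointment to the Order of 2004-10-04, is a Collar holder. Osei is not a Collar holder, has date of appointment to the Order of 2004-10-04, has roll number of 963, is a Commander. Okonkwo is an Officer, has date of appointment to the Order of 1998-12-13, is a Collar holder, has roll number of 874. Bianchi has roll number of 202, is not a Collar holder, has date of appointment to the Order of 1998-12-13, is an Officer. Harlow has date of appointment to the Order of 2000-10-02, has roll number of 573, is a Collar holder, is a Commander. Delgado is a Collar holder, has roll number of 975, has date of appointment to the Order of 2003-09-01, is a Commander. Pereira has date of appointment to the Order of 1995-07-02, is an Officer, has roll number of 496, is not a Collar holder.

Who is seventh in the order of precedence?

Lindqvist

By grade within the Order: Achebe, Osei, Delgado and Harlow (Commander); then Okonkwo, Bianchi, Lindqvist and Pereira (Officer).
Among Achebe, Osei, Delgado and Harlow, by date of appointment to the Order (later first): Achebe and Osei (2004-10-04) before Delgado (2003-09-01) before Harlow (2000-10-02).
Among Achebe and Osei, a Collar holder before not a Collar holder: Achebe (a Collar holder) before Osei (not a Collar holder).
Among Okonkwo, Bianchi, Lindqvist and Pereira, by date of appointment to the Order (later first): Okonkwo and Bianchi (1998-12-13) before Lindqvist (1998-11-09) before Pereira (1995-07-02).
Among Okonkwo and Bianchi, a Collar holder before not a Collar holder: Okonkwo (a Collar holder) before Bianchi (not a Collar holder).
Order: Achebe, Osei, Delgado, Harlow, Okonkwo, Bianchi, Lindqvist, Pereira.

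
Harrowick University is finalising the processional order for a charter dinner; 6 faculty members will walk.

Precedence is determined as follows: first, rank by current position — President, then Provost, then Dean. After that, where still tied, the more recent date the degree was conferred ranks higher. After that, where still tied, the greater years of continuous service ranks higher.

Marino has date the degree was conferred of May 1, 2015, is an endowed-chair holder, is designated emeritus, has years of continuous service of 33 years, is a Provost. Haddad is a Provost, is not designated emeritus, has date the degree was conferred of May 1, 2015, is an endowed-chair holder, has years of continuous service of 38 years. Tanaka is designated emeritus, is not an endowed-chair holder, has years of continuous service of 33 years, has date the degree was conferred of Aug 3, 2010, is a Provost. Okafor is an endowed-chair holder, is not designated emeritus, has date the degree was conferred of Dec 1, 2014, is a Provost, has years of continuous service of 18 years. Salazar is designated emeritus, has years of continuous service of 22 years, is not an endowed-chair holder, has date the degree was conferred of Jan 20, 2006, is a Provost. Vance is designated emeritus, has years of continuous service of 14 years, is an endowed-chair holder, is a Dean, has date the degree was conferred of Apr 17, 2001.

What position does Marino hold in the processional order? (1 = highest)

2

By current position: Haddad, Marino, Okafor, Tanaka and Salazar (Provost); then Vance (Dean).
Among Haddad, Marino, Okafor, Tanaka and Salazar, by date the degree was conferred (later first): Haddad and Marino (May 1, 2015) before Okafor (Dec 1, 2014) before Tanaka (Aug 3, 2010) before Salazar (Jan 20, 2006).
Among Haddad and Marino, by years of continuous service (higher first): Haddad (38 years) before Marino (33 years).
Order: Haddad, Marino, Okafor, Tanaka, Salazar, Vance. So position 2.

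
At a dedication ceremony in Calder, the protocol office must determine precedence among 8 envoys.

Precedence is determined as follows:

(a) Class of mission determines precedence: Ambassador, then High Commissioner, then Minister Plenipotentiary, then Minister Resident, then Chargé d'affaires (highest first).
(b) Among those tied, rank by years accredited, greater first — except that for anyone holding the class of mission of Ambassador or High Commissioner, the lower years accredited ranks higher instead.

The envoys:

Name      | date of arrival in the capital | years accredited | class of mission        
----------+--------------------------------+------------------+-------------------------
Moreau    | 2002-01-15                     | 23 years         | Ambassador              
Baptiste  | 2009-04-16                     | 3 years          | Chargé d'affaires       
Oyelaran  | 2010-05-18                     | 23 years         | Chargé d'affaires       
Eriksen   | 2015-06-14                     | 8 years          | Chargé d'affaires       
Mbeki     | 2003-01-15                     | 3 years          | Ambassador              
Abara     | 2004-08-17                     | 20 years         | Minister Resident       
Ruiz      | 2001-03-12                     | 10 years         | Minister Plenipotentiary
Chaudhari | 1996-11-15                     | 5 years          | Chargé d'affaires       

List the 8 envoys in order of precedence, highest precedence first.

Mbeki, Moreau, Ruiz, Abara, Oyelaran, Eriksen, Chaudhari, Baptiste

By class of mission: Mbeki and Moreau (Ambassador); then Ruiz (Minister Plenipotentiary); then Abara (Minister Resident); then Oyelaran, Eriksen, Chaudhari and Baptiste (Chargé d'affaires).
Among Mbeki and Moreau, by years accredited (lower first) (reversed rule for this group): Mbeki (3 years) before Moreau (23 years).
Among Oyelaran, Eriksen, Chaudhari and Baptiste, by years accredited (higher first): Oyelaran (23 years) before Eriksen (8 years) before Chaudhari (5 years) before Baptiste (3 years).
Full order: Mbeki, Moreau, Ruiz, Abara, Oyelaran, Eriksen, Chaudhari, Baptiste.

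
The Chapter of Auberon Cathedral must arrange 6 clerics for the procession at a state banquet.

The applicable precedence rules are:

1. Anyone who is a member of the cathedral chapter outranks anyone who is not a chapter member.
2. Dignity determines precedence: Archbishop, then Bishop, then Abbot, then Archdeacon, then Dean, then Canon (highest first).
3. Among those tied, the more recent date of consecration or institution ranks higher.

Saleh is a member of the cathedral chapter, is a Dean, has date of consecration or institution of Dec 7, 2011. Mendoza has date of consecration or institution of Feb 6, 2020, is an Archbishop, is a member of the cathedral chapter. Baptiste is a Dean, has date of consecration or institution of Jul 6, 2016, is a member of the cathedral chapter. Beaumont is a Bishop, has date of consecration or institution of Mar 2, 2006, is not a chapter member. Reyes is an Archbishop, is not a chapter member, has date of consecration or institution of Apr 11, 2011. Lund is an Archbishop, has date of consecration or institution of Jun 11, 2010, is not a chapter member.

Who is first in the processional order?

By the first rule: Mendoza, Baptiste and Saleh (each a member of the cathedral chapter); then Reyes, Lund and Beaumont (each not a chapter member).
Among Mendoza, Baptiste and Saleh, by dignity: Mendoza (Archbishop) before Baptiste and Saleh (Dean).
Among Baptiste and Saleh, by date of consecration or institution (later first): Baptiste (Jul 6, 2016) before Saleh (Dec 7, 2011).
Among Reyes, Lund and Beaumont, by dignity: Reyes and Lund (Archbishop) before Beaumont (Bishop).
Among Reyes and Lund, by date of consecration or institution (later first): Reyes (Apr 11, 2011) before Lund (Jun 11, 2010).
Order: Mendoza, Baptiste, Saleh, Reyes, Lund, Beaumont.

Mendoza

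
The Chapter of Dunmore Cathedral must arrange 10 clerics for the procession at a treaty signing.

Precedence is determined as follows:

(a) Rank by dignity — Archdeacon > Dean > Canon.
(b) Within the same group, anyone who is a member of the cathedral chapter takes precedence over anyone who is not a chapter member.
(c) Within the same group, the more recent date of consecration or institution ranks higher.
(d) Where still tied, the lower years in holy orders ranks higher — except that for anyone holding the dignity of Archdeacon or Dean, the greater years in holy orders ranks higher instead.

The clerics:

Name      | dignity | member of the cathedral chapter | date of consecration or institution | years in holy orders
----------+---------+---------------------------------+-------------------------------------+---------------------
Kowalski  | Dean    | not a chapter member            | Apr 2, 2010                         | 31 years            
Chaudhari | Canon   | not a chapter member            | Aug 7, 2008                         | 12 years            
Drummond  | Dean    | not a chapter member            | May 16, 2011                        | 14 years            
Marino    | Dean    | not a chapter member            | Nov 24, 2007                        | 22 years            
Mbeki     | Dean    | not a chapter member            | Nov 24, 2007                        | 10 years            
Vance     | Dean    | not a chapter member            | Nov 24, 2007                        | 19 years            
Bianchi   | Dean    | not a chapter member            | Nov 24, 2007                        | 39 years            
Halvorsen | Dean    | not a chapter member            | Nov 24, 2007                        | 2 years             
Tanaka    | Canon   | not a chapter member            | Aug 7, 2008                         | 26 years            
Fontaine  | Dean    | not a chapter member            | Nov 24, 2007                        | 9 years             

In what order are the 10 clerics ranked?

Drummond, Kowalski, Bianchi, Marino, Vance, Mbeki, Fontaine, Halvorsen, Chaudhari, Tanaka

By dignity: Drummond, Kowalski, Bianchi, Marino, Vance, Mbeki, Fontaine and Halvorsen (Dean); then Chaudhari and Tanaka (Canon).
Drummond, Kowalski, Bianchi, Marino, Vance, Mbeki, Fontaine and Halvorsen are each not a chapter member, so the next rule applies.
Among Drummond, Kowalski, Bianchi, Marino, Vance, Mbeki, Fontaine and Halvorsen, by date of consecration or institution (later first): Drummond (May 16, 2011) before Kowalski (Apr 2, 2010) before Bianchi, Marino, Vance, Mbeki, Fontaine and Halvorsen (Nov 24, 2007).
Among Bianchi, Marino, Vance, Mbeki, Fontaine and Halvorsen, by years in holy orders (higher first) (reversed rule for this group): Bianchi (39 years) before Marino (22 years) before Vance (19 years) before Mbeki (10 years) before Fontaine (9 years) before Halvorsen (2 years).
Chaudhari and Tanaka are each not a chapter member, so the next rule applies.
Chaudhari and Tanaka both have date of consecration or institution Aug 7, 2008, so the next rule applies.
Among Chaudhari and Tanaka, by years in holy orders (lower first): Chaudhari (12 years) before Tanaka (26 years).
Full order: Drummond, Kowalski, Bianchi, Marino, Vance, Mbeki, Fontaine, Halvorsen, Chaudhari, Tanaka.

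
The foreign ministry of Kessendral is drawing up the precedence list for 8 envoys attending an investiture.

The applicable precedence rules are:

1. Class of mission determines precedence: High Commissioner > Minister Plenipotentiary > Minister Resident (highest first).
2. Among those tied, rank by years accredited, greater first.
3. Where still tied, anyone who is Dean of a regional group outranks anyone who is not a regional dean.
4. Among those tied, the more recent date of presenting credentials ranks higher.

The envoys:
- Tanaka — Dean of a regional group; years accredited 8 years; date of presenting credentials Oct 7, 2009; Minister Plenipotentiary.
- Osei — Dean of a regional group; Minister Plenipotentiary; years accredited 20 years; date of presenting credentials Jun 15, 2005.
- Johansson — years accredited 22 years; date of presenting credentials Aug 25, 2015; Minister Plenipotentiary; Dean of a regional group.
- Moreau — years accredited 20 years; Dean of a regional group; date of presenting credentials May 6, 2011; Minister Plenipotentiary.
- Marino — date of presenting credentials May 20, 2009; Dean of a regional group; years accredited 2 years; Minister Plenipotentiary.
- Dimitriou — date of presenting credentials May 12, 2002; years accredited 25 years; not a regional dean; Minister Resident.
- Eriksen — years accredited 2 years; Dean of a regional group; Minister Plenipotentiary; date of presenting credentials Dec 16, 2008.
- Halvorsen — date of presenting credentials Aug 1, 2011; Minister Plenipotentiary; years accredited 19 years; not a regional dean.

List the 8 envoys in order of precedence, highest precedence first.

By class of mission: Johansson, Moreau, Osei, Halvorsen, Tanaka, Marino and Eriksen (Minister Plenipotentiary); then Dimitriou (Minister Resident).
Among Johansson, Moreau, Osei, Halvorsen, Tanaka, Marino and Eriksen, by years accredited (higher first): Johansson (22 years) before Moreau and Osei (20 years) before Halvorsen (19 years) before Tanaka (8 years) before Marino and Eriksen (2 years).
Moreau and Osei are each Dean of a regional group, so the next rule applies.
Among Moreau and Osei, by date of presenting credentials (later first): Moreau (May 6, 2011) before Osei (Jun 15, 2005).
Marino and Eriksen are each Dean of a regional group, so the next rule applies.
Among Marino and Eriksen, by date of presenting credentials (later first): Marino (May 20, 2009) before Eriksen (Dec 16, 2008).
Full order: Johansson, Moreau, Osei, Halvorsen, Tanaka, Marino, Eriksen, Dimitriou.

Johansson, Moreau, Osei, Halvorsen, Tanaka, Marino, Eriksen, Dimitriou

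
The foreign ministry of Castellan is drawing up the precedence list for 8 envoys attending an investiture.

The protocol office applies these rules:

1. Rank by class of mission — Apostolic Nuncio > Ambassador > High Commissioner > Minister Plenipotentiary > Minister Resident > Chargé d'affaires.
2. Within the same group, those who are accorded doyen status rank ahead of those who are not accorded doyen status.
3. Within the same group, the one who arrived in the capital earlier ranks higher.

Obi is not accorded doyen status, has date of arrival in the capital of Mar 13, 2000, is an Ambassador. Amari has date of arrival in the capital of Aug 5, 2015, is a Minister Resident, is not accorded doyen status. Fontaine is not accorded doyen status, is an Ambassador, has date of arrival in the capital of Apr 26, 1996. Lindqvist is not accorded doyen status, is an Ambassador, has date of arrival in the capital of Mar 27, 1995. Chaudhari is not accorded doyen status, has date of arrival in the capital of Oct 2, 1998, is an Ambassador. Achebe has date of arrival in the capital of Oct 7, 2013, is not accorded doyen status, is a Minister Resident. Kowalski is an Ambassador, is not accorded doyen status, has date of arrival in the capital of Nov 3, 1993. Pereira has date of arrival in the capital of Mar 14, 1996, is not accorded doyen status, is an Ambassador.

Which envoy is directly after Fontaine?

By class of mission: Kowalski, Lindqvist, Pereira, Fontaine, Chaudhari and Obi (Ambassador); then Achebe and Amari (Minister Resident).
Kowalski, Lindqvist, Pereira, Fontaine, Chaudhari and Obi are each not accorded doyen status, so the next rule applies.
Among Kowalski, Lindqvist, Pereira, Fontaine, Chaudhari and Obi, by date of arrival in the capital (earlier first): Kowalski (Nov 3, 1993) before Lindqvist (Mar 27, 1995) before Pereira (Mar 14, 1996) before Fontaine (Apr 26, 1996) before Chaudhari (Oct 2, 1998) before Obi (Mar 13, 2000).
Achebe and Amari are each not accorded doyen status, so the next rule applies.
Among Achebe and Amari, by date of arrival in the capital (earlier first): Achebe (Oct 7, 2013) before Amari (Aug 5, 2015).
Order: Kowalski, Lindqvist, Pereira, Fontaine, Chaudhari, Obi, Achebe, Amari.

Chaudhari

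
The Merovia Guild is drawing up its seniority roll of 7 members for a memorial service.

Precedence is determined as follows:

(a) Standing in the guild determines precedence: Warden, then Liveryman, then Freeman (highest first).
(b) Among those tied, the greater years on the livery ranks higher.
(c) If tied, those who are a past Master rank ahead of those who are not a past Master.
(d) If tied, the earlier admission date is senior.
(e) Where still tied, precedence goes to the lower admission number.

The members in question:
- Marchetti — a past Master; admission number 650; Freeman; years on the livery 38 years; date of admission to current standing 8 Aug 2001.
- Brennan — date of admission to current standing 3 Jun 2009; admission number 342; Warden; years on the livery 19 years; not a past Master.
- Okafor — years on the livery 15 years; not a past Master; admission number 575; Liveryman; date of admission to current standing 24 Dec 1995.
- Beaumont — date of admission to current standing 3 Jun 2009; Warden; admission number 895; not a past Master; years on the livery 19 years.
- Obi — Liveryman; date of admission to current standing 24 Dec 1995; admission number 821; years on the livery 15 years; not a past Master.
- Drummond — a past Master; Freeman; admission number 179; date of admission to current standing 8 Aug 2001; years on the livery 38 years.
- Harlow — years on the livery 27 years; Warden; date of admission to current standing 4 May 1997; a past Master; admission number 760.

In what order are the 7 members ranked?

Harlow, Brennan, Beaumont, Okafor, Obi, Drummond, Marchetti

By standing in the guild: Harlow, Brennan and Beaumont (Warden); then Okafor and Obi (Liveryman); then Drummond and Marchetti (Freeman).
Among Harlow, Brennan and Beaumont, by years on the livery (higher first): Harlow (27 years) before Brennan and Beaumont (19 years).
Brennan and Beaumont are each not a past Master, so the next rule applies.
Brennan and Beaumont both have date of admission to current standing 3 Jun 2009, so the next rule applies.
Among Brennan and Beaumont, by admission number (lower first): Brennan (342) before Beaumont (895).
Okafor and Obi both have years on the livery 15 years, so the next rule applies.
Okafor and Obi are each not a past Master, so the next rule applies.
Okafor and Obi both have date of admission to current standing 24 Dec 1995, so the next rule applies.
Among Okafor and Obi, by admission number (lower first): Okafor (575) before Obi (821).
Drummond and Marchetti both have years on the livery 38 years, so the next rule applies.
Drummond and Marchetti are each a past Master, so the next rule applies.
Drummond and Marchetti both have date of admission to current standing 8 Aug 2001, so the next rule applies.
Among Drummond and Marchetti, by admission number (lower first): Drummond (179) before Marchetti (650).
Full order: Harlow, Brennan, Beaumont, Okafor, Obi, Drummond, Marchetti.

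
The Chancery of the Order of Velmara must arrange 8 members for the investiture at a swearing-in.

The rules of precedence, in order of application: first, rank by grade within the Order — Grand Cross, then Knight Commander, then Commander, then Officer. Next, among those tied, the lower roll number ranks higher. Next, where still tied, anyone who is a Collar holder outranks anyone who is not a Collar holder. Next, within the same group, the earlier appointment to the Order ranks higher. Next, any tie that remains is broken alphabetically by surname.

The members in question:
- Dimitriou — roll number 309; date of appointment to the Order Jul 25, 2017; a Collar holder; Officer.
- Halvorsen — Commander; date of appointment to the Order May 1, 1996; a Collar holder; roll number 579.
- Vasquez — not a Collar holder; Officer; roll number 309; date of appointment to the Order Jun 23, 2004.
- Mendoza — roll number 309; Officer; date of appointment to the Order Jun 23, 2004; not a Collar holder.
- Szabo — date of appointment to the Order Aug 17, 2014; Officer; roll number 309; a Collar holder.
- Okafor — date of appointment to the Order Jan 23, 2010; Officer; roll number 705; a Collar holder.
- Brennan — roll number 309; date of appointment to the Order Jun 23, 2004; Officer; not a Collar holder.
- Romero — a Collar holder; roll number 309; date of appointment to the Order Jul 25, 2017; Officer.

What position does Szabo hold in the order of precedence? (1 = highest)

By grade within the Order: Halvorsen (Commander); then Szabo, Dimitriou, Romero, Brennan, Mendoza, Vasquez and Okafor (Officer).
Among Szabo, Dimitriou, Romero, Brennan, Mendoza, Vasquez and Okafor, by roll number (lower first): Szabo, Dimitriou, Romero, Brennan, Mendoza and Vasquez (309) before Okafor (705).
Among Szabo, Dimitriou, Romero, Brennan, Mendoza and Vasquez, a Collar holder before not a Collar holder: Szabo, Dimitriou and Romero (a Collar holder) before Brennan, Mendoza and Vasquez (not a Collar holder).
Among Szabo, Dimitriou and Romero, by date of appointment to the Order (earlier first): Szabo (Aug 17, 2014) before Dimitriou and Romero (Jul 25, 2017).
Among Dimitriou and Romero, alphabetically by surname: Dimitriou before Romero.
Brennan, Mendoza and Vasquez all have date of appointment to the Order Jun 23, 2004, so the next rule applies.
Among Brennan, Mendoza and Vasquez, alphabetically by surname: Brennan before Mendoza before Vasquez.
Order: Halvorsen, Szabo, Dimitriou, Romero, Brennan, Mendoza, Vasquez, Okafor. So position 2.

2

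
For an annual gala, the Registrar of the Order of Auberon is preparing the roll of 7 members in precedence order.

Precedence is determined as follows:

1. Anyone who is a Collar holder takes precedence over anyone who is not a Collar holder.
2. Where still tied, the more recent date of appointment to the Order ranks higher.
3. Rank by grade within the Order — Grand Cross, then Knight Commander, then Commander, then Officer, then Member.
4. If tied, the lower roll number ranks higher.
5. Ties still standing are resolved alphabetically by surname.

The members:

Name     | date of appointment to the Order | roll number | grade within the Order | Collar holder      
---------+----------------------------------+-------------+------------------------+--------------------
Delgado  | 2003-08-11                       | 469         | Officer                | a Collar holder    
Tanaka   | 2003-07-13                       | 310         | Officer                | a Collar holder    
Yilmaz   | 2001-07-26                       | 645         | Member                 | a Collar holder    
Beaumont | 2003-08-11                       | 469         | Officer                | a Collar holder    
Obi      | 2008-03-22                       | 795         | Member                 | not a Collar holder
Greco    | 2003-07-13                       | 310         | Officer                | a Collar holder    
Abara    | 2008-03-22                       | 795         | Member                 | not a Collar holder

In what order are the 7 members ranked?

By the first rule: Beaumont, Delgado, Greco, Tanaka and Yilmaz (each a Collar holder); then Abara and Obi (both not a Collar holder).
Among Beaumont, Delgado, Greco, Tanaka and Yilmaz, by date of appointment to the Order (later first): Beaumont and Delgado (2003-08-11) before Greco and Tanaka (2003-07-13) before Yilmaz (2001-07-26).
Beaumont and Delgado are each Officer, so the next rule applies.
Beaumont and Delgado both have roll number 469, so the next rule applies.
Among Beaumont and Delgado, alphabetically by surname: Beaumont before Delgado.
Greco and Tanaka are each Officer, so the next rule applies.
Greco and Tanaka both have roll number 310, so the next rule applies.
Among Greco and Tanaka, alphabetically by surname: Greco before Tanaka.
Abara and Obi both have date of appointment to the Order 2008-03-22, so the next rule applies.
Abara and Obi are each Member, so the next rule applies.
Abara and Obi both have roll number 795, so the next rule applies.
Among Abara and Obi, alphabetically by surname: Abara before Obi.
Full order: Beaumont, Delgado, Greco, Tanaka, Yilmaz, Abara, Obi.

Beaumont, Delgado, Greco, Tanaka, Yilmaz, Abara, Obi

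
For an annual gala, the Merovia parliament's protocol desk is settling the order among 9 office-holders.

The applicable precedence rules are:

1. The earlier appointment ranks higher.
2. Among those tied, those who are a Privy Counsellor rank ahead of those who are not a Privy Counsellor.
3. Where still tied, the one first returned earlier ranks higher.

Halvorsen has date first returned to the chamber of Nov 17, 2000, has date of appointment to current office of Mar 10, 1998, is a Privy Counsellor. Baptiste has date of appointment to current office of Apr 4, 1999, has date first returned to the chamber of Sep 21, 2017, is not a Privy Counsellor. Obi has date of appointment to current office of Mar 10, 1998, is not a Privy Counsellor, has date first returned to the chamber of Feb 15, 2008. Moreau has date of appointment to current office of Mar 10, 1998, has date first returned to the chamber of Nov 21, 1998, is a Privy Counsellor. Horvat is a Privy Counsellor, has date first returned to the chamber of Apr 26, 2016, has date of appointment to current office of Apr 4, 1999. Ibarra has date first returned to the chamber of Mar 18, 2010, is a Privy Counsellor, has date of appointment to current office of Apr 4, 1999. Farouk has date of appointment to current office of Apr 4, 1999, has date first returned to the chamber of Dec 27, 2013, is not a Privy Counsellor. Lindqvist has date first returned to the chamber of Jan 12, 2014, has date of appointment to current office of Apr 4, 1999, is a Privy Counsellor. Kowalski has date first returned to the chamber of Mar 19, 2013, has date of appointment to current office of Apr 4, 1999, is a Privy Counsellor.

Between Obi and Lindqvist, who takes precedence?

By date of appointment to current office (earlier first): Moreau, Halvorsen and Obi (each Mar 10, 1998); then Ibarra, Kowalski, Lindqvist, Horvat, Farouk and Baptiste (each Apr 4, 1999).
Among Moreau, Halvorsen and Obi, a Privy Counsellor before not a Privy Counsellor: Moreau and Halvorsen (a Privy Counsellor) before Obi (not a Privy Counsellor).
Among Moreau and Halvorsen, by date first returned to the chamber (earlier first): Moreau (Nov 21, 1998) before Halvorsen (Nov 17, 2000).
Among Ibarra, Kowalski, Lindqvist, Horvat, Farouk and Baptiste, a Privy Counsellor before not a Privy Counsellor: Ibarra, Kowalski, Lindqvist and Horvat (a Privy Counsellor) before Farouk and Baptiste (not a Privy Counsellor).
Among Ibarra, Kowalski, Lindqvist and Horvat, by date first returned to the chamber (earlier first): Ibarra (Mar 18, 2010) before Kowalski (Mar 19, 2013) before Lindqvist (Jan 12, 2014) before Horvat (Apr 26, 2016).
Among Farouk and Baptiste, by date first returned to the chamber (earlier first): Farouk (Dec 27, 2013) before Baptiste (Sep 21, 2017).
So Obi takes precedence.

Obi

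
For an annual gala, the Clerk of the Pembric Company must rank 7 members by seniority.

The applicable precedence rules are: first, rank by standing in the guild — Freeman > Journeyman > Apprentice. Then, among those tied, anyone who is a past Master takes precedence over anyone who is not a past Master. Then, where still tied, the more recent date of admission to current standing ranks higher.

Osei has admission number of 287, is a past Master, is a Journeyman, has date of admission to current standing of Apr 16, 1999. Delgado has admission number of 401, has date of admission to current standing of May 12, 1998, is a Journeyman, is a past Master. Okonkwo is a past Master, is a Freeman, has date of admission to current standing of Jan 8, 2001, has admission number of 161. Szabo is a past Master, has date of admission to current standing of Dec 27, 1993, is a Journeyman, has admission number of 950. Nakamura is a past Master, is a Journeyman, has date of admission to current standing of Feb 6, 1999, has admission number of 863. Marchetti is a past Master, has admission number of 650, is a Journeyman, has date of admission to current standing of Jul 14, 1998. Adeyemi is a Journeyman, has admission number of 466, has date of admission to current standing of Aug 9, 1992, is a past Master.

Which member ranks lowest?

By standing in the guild: Okonkwo (Freeman); then Osei, Nakamura, Marchetti, Delgado, Szabo and Adeyemi (Journeyman).
Osei, Nakamura, Marchetti, Delgado, Szabo and Adeyemi are each a past Master, so the next rule applies.
Among Osei, Nakamura, Marchetti, Delgado, Szabo and Adeyemi, by date of admission to current standing (later first): Osei (Apr 16, 1999) before Nakamura (Feb 6, 1999) before Marchetti (Jul 14, 1998) before Delgado (May 12, 1998) before Szabo (Dec 27, 1993) before Adeyemi (Aug 9, 1992).
Order: Okonkwo, Osei, Nakamura, Marchetti, Delgado, Szabo, Adeyemi.

Adeyemi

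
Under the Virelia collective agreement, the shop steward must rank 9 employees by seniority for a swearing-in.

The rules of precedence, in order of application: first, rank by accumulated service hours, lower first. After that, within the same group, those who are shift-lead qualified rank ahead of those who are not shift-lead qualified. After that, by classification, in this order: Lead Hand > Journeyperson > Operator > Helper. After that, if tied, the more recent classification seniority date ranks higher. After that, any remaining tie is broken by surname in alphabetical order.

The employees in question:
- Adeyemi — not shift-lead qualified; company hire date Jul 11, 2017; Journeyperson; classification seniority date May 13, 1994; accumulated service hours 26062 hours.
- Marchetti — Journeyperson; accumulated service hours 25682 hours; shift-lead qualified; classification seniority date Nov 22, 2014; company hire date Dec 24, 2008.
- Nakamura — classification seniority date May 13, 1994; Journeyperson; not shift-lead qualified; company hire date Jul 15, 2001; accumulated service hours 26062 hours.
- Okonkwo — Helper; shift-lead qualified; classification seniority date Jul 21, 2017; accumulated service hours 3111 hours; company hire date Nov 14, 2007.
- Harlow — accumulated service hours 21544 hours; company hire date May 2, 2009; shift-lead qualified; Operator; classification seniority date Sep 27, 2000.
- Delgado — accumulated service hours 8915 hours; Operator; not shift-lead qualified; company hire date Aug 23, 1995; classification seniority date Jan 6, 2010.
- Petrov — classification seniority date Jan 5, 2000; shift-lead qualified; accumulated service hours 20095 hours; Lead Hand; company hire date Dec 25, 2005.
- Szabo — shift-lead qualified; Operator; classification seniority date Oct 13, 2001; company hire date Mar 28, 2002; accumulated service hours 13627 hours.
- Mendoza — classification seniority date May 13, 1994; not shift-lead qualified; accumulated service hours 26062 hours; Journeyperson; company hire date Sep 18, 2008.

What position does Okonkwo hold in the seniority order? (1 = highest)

1

By accumulated service hours (lower first): Okonkwo (3111 hours); then Delgado (8915 hours); then Szabo (13627 hours); then Petrov (20095 hours); then Harlow (21544 hours); then Marchetti (25682 hours); then Adeyemi, Mendoza and Nakamura (each 26062 hours).
Adeyemi, Mendoza and Nakamura are each not shift-lead qualified, so the next rule applies.
Adeyemi, Mendoza and Nakamura are each Journeyperson, so the next rule applies.
Adeyemi, Mendoza and Nakamura all have classification seniority date May 13, 1994, so the next rule applies.
Among Adeyemi, Mendoza and Nakamura, alphabetically by surname: Adeyemi before Mendoza before Nakamura.
Order: Okonkwo, Delgado, Szabo, Petrov, Harlow, Marchetti, Adeyemi, Mendoza, Nakamura. So position 1.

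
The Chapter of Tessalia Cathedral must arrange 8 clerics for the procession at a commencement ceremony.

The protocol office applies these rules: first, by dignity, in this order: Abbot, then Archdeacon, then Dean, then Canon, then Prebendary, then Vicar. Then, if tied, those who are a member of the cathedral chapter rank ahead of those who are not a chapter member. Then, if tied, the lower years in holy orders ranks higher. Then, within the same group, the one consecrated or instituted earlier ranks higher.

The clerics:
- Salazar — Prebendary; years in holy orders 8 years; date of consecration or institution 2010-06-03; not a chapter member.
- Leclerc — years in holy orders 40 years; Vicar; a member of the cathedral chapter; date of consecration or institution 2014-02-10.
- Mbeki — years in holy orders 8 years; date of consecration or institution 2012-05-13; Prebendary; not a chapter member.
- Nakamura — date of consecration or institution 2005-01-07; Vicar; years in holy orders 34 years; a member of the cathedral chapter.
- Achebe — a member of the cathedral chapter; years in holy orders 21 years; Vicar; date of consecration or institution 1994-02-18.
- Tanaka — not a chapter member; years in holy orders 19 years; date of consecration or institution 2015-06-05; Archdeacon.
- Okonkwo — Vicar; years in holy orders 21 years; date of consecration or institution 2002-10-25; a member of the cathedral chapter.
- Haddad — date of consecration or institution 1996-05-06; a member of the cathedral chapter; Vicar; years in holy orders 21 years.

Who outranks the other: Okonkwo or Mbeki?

Mbeki

By dignity: Tanaka (Archdeacon); then Salazar and Mbeki (Prebendary); then Achebe, Haddad, Okonkwo, Nakamura and Leclerc (Vicar).
Salazar and Mbeki are each not a chapter member, so the next rule applies.
Salazar and Mbeki both have years in holy orders 8 years, so the next rule applies.
Among Salazar and Mbeki, by date of consecration or institution (earlier first): Salazar (2010-06-03) before Mbeki (2012-05-13).
Achebe, Haddad, Okonkwo, Nakamura and Leclerc are each a member of the cathedral chapter, so the next rule applies.
Among Achebe, Haddad, Okonkwo, Nakamura and Leclerc, by years in holy orders (lower first): Achebe, Haddad and Okonkwo (21 years) before Nakamura (34 years) before Leclerc (40 years).
Among Achebe, Haddad and Okonkwo, by date of consecration or institution (earlier first): Achebe (1994-02-18) before Haddad (1996-05-06) before Okonkwo (2002-10-25).
So Mbeki takes precedence.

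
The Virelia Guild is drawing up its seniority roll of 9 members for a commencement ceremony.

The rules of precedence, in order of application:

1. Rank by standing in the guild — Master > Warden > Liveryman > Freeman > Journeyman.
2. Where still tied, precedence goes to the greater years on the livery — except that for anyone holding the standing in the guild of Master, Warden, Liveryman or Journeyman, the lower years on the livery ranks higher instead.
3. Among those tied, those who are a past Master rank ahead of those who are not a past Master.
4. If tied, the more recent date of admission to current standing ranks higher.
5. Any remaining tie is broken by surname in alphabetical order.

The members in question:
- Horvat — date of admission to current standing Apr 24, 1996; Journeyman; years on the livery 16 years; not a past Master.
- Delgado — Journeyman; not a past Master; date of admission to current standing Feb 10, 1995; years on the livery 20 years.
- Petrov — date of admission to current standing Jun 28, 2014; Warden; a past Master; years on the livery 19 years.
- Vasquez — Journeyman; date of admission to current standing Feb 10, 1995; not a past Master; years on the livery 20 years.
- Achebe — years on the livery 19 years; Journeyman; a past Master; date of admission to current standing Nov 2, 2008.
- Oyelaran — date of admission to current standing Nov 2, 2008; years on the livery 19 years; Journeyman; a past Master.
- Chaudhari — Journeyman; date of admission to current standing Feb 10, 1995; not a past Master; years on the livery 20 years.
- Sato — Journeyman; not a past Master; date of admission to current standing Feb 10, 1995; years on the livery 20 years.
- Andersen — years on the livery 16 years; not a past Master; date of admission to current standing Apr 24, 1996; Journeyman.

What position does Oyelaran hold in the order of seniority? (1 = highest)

5

By standing in the guild: Petrov (Warden); then Andersen, Horvat, Achebe, Oyelaran, Chaudhari, Delgado, Sato and Vasquez (Journeyman).
Among Andersen, Horvat, Achebe, Oyelaran, Chaudhari, Delgado, Sato and Vasquez, by years on the livery (lower first) (reversed rule for this group): Andersen and Horvat (16 years) before Achebe and Oyelaran (19 years) before Chaudhari, Delgado, Sato and Vasquez (20 years).
Andersen and Horvat are each not a past Master, so the next rule applies.
Andersen and Horvat both have date of admission to current standing Apr 24, 1996, so the next rule applies.
Among Andersen and Horvat, alphabetically by surname: Andersen before Horvat.
Achebe and Oyelaran are each a past Master, so the next rule applies.
Achebe and Oyelaran both have date of admission to current standing Nov 2, 2008, so the next rule applies.
Among Achebe and Oyelaran, alphabetically by surname: Achebe before Oyelaran.
Chaudhari, Delgado, Sato and Vasquez are each not a past Master, so the next rule applies.
Chaudhari, Delgado, Sato and Vasquez all have date of admission to current standing Feb 10, 1995, so the next rule applies.
Among Chaudhari, Delgado, Sato and Vasquez, alphabetically by surname: Chaudhari before Delgado before Sato before Vasquez.
Order: Petrov, Andersen, Horvat, Achebe, Oyelaran, Chaudhari, Delgado, Sato, Vasquez. So position 5.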